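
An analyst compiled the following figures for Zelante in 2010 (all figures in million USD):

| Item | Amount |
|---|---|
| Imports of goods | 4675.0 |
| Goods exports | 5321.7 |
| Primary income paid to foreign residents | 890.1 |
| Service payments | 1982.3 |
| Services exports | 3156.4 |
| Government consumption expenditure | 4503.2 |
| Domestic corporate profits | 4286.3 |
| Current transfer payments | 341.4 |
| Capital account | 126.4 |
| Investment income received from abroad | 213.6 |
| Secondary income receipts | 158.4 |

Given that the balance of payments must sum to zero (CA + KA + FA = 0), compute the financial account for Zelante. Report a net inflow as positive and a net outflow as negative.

-1087.7

Goods balance = 5321.7 - 4675.0 = 646.7
Services balance = 3156.4 - 1982.3 = 1174.1
Trade balance (goods + services) = 646.7 + 1174.1 = 1820.8
Net primary income = 213.6 - 890.1 = -676.5
Net secondary income = 158.4 - 341.4 = -183.0
Current account = 1820.8 + (-676.5) + (-183.0) = 961.3
Financial account = -(961.3 + 126.4) = -1087.7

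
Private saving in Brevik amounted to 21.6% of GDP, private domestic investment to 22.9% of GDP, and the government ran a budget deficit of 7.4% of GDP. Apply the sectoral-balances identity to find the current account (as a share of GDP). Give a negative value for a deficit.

By the sectoral-balances identity, CA = (S_private - I) + (T - G).
Private balance = 21.6 - 22.9 = -1.3
Government balance (T - G) = -7.4
CA = -1.3 + (-7.4) = -8.7

-8.7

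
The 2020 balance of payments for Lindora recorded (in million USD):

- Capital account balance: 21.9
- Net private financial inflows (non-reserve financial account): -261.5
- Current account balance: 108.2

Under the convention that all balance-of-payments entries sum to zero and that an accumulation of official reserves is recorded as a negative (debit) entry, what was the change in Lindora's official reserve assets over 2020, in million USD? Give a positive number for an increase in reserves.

-131.4

Official reserve transactions balance = -(108.2 + 21.9 + (-261.5)) = 131.4
An accumulation of reserves is recorded as a debit (negative entry), so the change in the stock of reserves is the negative of that balance.
Change in official reserves = -(131.4) = -131.4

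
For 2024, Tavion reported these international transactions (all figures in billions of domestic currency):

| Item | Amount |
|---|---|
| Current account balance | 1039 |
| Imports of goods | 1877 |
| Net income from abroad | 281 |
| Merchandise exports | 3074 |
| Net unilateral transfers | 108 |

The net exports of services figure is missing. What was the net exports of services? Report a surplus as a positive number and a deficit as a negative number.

-547

Current account = goods balance + services balance + net primary income + net secondary income
Sum of the known components = 1586
Net exports of services = CA - (known components) = 1039 - 1586 = -547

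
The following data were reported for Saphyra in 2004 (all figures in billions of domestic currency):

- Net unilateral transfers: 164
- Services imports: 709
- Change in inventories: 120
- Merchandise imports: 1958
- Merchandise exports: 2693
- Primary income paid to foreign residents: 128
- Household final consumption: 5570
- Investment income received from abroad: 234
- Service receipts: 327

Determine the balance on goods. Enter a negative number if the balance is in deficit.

735

Goods balance = 2693 - 1958 = 735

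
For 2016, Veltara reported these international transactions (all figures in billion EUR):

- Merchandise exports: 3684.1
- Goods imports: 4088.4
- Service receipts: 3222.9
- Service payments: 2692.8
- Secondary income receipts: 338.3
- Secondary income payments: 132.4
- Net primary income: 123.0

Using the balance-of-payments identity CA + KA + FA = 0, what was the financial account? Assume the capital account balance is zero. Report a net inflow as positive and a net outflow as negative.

-454.7

Goods balance = 3684.1 - 4088.4 = -404.3
Services balance = 3222.9 - 2692.8 = 530.1
Trade balance (goods + services) = -404.3 + 530.1 = 125.8
Net primary income = 123.0
Net secondary income = 338.3 - 132.4 = 205.9
Current account = 125.8 + 123.0 + 205.9 = 454.7
Financial account = -(454.7) = -454.7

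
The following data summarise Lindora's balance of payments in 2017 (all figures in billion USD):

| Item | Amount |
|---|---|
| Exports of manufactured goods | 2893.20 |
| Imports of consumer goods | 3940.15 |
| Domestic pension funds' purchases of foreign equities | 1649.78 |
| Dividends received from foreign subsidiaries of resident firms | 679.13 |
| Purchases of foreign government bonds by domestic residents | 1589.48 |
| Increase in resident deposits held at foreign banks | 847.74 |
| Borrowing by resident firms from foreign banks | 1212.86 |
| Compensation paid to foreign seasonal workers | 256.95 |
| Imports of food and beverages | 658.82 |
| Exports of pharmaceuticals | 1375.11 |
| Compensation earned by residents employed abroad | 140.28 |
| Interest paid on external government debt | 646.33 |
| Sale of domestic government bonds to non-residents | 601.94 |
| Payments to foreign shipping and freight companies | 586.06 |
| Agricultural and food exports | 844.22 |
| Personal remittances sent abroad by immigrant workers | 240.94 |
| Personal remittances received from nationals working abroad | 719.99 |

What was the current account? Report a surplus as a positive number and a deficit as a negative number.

322.68

Goods: 1375.11 - 658.82 + 2893.20 + 844.22 - 3940.15 = 513.56
Services: -586.06
Primary income: -646.33 + 679.13 + 140.28 - 256.95 = -83.87
Secondary income: -240.94 + 719.99 = 479.05
Current account = 513.56 + (-586.06) + (-83.87) + 479.05 = 322.68
(Excluded from the current account — financial account: domestic pension funds' purchases of foreign equities 1649.78, purchases of foreign government bonds by domestic residents 1589.48, increase in resident deposits held at foreign banks 847.74, borrowing by resident firms from foreign banks 1212.86, sale of domestic government bonds to non-residents 601.94.)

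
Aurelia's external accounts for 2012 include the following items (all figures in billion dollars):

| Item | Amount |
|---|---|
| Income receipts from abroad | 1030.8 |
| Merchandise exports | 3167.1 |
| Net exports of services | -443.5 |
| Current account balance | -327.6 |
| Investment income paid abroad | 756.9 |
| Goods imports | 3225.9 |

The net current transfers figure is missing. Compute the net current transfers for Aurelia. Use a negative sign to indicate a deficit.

Current account = goods balance + services balance + net primary income + net secondary income
Sum of the known components = -228.4
Net current transfers = CA - (known components) = -327.6 - (-228.4) = -99.2

-99.2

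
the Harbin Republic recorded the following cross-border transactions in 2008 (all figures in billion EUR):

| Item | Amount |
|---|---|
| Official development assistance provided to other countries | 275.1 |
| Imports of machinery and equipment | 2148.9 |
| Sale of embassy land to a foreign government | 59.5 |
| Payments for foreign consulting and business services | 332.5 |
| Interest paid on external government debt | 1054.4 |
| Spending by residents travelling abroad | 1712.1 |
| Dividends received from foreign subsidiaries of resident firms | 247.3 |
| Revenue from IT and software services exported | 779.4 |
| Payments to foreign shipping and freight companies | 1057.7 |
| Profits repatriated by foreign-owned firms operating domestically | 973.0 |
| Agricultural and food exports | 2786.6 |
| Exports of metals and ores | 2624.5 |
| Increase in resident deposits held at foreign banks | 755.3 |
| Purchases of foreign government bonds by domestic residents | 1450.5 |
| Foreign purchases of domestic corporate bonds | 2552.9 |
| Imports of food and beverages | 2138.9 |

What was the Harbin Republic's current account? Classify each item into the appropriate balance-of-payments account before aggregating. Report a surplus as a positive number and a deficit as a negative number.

Goods: -2138.9 - 2148.9 + 2624.5 + 2786.6 = 1123.3
Services: -1712.1 - 1057.7 - 332.5 + 779.4 = -2322.9
Primary income: -973.0 - 1054.4 + 247.3 = -1780.1
Secondary income: -275.1
Current account = 1123.3 + (-2322.9) + (-1780.1) + (-275.1) = -3254.8
(Excluded from the current account — capital account: sale of embassy land to a foreign government 59.5; financial account: increase in resident deposits held at foreign banks 755.3, purchases of foreign government bonds by domestic residents 1450.5, foreign purchases of domestic corporate bonds 2552.9.)

-3254.8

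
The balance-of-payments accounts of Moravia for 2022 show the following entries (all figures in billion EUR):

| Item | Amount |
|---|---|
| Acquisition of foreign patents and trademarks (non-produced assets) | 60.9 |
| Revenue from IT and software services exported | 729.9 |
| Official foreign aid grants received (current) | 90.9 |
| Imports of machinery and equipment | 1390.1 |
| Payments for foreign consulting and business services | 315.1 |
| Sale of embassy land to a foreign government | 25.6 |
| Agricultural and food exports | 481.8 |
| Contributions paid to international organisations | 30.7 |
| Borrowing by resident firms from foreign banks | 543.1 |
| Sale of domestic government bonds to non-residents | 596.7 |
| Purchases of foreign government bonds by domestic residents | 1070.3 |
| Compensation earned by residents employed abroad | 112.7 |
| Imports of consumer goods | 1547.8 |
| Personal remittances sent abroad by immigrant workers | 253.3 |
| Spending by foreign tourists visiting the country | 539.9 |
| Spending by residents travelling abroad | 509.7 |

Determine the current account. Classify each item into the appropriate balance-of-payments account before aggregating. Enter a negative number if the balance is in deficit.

Goods: 481.8 - 1390.1 - 1547.8 = -2456.1
Services: 539.9 - 509.7 - 315.1 + 729.9 = 445.0
Primary income: 112.7
Secondary income: 90.9 - 30.7 - 253.3 = -193.1
Current account = (-2456.1) + 445.0 + 112.7 + (-193.1) = -2091.5
(Excluded from the current account — capital account: acquisition of foreign patents and trademarks (non-produced assets) 60.9, sale of embassy land to a foreign government 25.6; financial account: borrowing by resident firms from foreign banks 543.1, sale of domestic government bonds to non-residents 596.7, purchases of foreign government bonds by domestic residents 1070.3.)

-2091.5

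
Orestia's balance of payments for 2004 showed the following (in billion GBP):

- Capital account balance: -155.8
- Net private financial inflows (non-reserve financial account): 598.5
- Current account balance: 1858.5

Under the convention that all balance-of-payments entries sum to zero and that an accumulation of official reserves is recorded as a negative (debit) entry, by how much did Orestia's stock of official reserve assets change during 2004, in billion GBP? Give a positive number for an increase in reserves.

2301.2

Official reserve transactions balance = -(1858.5 + (-155.8) + 598.5) = -2301.2
An accumulation of reserves is recorded as a debit (negative entry), so the change in the stock of reserves is the negative of that balance.
Change in official reserves = -(-2301.2) = 2301.2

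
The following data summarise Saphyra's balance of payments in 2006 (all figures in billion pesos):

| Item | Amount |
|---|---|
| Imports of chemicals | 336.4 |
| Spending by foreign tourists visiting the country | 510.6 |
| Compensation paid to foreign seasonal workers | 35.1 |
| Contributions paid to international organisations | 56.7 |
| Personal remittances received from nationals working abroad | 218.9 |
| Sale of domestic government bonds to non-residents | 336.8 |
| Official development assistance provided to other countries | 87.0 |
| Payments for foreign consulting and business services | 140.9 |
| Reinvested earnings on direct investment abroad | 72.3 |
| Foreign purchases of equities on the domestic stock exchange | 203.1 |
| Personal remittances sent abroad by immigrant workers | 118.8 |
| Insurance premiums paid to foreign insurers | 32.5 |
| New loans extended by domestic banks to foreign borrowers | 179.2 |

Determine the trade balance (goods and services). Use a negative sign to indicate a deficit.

Goods: -336.4
Services: 510.6 - 32.5 - 140.9 = 337.2
Trade balance = -336.4 + 337.2 = 0.8
(Excluded from the trade balance — primary income: compensation paid to foreign seasonal workers 35.1, reinvested earnings on direct investment abroad 72.3; secondary income: contributions paid to international organisations 56.7, personal remittances received from nationals working abroad 218.9, official development assistance provided to other countries 87.0, personal remittances sent abroad by immigrant workers 118.8; financial account: sale of domestic government bonds to non-residents 336.8, foreign purchases of equities on the domestic stock exchange 203.1, new loans extended by domestic banks to foreign borrowers 179.2.)

0.8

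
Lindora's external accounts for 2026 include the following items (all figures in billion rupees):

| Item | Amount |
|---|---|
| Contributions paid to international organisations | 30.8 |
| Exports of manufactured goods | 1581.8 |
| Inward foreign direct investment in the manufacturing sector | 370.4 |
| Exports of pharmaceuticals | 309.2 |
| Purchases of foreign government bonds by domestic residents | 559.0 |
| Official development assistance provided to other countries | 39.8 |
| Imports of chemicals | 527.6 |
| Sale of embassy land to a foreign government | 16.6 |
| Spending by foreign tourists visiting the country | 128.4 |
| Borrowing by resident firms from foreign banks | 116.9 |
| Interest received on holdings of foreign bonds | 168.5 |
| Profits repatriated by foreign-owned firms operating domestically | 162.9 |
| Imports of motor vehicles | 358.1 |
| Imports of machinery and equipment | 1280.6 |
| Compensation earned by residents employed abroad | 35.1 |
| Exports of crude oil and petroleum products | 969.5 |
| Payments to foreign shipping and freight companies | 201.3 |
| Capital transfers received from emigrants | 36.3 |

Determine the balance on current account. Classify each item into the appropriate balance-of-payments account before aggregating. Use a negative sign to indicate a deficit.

591.4

Goods: 1581.8 + 969.5 - 1280.6 - 527.6 + 309.2 - 358.1 = 694.2
Services: 128.4 - 201.3 = -72.9
Primary income: 168.5 - 162.9 + 35.1 = 40.7
Secondary income: -30.8 - 39.8 = -70.6
Current account = 694.2 + (-72.9) + 40.7 + (-70.6) = 591.4
(Excluded from the current account — financial account: inward foreign direct investment in the manufacturing sector 370.4, purchases of foreign government bonds by domestic residents 559.0, borrowing by resident firms from foreign banks 116.9; capital account: sale of embassy land to a foreign government 16.6, capital transfers received from emigrants 36.3.)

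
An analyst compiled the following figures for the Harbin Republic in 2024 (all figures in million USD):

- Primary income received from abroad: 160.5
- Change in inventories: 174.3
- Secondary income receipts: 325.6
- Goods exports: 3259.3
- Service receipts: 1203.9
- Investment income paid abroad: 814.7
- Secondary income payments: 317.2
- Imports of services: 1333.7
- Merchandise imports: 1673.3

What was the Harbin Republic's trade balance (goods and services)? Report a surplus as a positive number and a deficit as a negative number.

Goods balance = 3259.3 - 1673.3 = 1586.0
Services balance = 1203.9 - 1333.7 = -129.8
Trade balance (goods + services) = 1586.0 + (-129.8) = 1456.2

1456.2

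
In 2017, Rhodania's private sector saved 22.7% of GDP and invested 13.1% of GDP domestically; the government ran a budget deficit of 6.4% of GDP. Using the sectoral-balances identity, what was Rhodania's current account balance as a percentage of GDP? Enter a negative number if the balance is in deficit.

3.2

By the sectoral-balances identity, CA = (S_private - I) + (T - G).
Private balance = 22.7 - 13.1 = 9.6
Government balance (T - G) = -6.4
CA = 9.6 + (-6.4) = 3.2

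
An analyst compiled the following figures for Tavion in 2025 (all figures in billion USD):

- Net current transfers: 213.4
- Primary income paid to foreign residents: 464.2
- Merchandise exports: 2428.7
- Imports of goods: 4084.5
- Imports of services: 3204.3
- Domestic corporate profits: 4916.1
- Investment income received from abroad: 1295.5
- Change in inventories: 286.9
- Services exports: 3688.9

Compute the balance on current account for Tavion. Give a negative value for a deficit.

-126.5

Goods balance = 2428.7 - 4084.5 = -1655.8
Services balance = 3688.9 - 3204.3 = 484.6
Trade balance (goods + services) = -1655.8 + 484.6 = -1171.2
Net primary income = 1295.5 - 464.2 = 831.3
Net secondary income = 213.4
Current account = -1171.2 + 831.3 + 213.4 = -126.5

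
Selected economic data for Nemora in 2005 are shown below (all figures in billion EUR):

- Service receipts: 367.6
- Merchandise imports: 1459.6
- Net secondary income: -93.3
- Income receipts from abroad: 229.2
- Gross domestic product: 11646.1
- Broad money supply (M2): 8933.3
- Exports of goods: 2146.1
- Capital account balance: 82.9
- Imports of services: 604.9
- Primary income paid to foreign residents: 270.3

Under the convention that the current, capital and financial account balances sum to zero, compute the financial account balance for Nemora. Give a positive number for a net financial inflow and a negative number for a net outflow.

-397.7

Goods balance = 2146.1 - 1459.6 = 686.5
Services balance = 367.6 - 604.9 = -237.3
Trade balance (goods + services) = 686.5 + (-237.3) = 449.2
Net primary income = 229.2 - 270.3 = -41.1
Net secondary income = -93.3
Current account = 449.2 + (-41.1) + (-93.3) = 314.8
Financial account = -(314.8 + 82.9) = -397.7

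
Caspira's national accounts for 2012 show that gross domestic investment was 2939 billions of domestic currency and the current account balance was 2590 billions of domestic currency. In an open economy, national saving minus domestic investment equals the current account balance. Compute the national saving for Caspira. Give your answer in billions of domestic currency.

5529

S = I + CA = 2939 + 2590 = 5529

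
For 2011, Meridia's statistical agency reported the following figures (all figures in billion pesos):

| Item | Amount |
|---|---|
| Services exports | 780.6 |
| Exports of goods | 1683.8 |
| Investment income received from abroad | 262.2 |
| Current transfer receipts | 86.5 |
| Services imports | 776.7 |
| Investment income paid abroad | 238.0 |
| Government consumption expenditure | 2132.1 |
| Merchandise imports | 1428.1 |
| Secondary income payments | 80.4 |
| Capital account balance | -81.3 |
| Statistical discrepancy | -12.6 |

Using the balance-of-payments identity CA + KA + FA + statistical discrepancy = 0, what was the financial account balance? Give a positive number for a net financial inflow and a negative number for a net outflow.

Goods balance = 1683.8 - 1428.1 = 255.7
Services balance = 780.6 - 776.7 = 3.9
Trade balance (goods + services) = 255.7 + 3.9 = 259.6
Net primary income = 262.2 - 238.0 = 24.2
Net secondary income = 86.5 - 80.4 = 6.1
Current account = 259.6 + 24.2 + 6.1 = 289.9
Financial account = -(289.9 + (-81.3) + (-12.6)) = -196.0

-196.0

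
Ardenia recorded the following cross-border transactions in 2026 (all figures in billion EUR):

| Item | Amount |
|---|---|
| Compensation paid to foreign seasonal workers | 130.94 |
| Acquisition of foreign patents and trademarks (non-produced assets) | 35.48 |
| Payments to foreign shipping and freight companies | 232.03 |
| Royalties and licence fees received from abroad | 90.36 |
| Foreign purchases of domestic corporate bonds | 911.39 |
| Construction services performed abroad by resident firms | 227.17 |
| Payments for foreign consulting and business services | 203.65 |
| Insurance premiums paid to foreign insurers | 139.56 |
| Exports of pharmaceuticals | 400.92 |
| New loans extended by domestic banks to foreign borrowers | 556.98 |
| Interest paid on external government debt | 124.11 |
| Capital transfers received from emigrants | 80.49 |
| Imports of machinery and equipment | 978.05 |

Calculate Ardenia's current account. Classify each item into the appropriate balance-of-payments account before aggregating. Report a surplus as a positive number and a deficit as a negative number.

-1089.89

Goods: 400.92 - 978.05 = -577.13
Services: -203.65 - 139.56 + 227.17 - 232.03 + 90.36 = -257.71
Primary income: -130.94 - 124.11 = -255.05
Current account = (-577.13) + (-257.71) + (-255.05) = -1089.89
(Excluded from the current account — capital account: acquisition of foreign patents and trademarks (non-produced assets) 35.48, capital transfers received from emigrants 80.49; financial account: foreign purchases of domestic corporate bonds 911.39, new loans extended by domestic banks to foreign borrowers 556.98.)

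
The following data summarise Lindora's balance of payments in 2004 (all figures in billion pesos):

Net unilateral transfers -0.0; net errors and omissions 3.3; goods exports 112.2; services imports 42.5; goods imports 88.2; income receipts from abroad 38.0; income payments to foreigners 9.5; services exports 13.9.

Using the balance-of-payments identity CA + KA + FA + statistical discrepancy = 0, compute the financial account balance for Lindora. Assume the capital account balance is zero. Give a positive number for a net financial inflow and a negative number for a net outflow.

-27.2

Goods balance = 112.2 - 88.2 = 24.0
Services balance = 13.9 - 42.5 = -28.6
Trade balance (goods + services) = 24.0 + (-28.6) = -4.6
Net primary income = 38.0 - 9.5 = 28.5
Net secondary income = -0.0
Current account = -4.6 + 28.5 + -0.0 = 23.9
Financial account = -(23.9 + 3.3) = -27.2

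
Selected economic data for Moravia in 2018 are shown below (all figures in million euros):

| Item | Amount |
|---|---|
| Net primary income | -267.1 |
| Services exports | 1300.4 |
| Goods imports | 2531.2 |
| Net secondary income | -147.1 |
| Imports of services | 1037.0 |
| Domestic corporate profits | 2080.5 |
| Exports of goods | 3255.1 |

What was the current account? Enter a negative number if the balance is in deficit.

Goods balance = 3255.1 - 2531.2 = 723.9
Services balance = 1300.4 - 1037.0 = 263.4
Trade balance (goods + services) = 723.9 + 263.4 = 987.3
Net primary income = -267.1
Net secondary income = -147.1
Current account = 987.3 + (-267.1) + (-147.1) = 573.1

573.1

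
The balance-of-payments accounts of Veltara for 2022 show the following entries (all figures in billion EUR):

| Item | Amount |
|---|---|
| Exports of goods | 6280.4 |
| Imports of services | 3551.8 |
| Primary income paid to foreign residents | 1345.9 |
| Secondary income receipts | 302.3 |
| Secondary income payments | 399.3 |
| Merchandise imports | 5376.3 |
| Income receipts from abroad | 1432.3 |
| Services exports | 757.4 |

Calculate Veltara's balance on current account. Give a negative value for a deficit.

Goods balance = 6280.4 - 5376.3 = 904.1
Services balance = 757.4 - 3551.8 = -2794.4
Trade balance (goods + services) = 904.1 + (-2794.4) = -1890.3
Net primary income = 1432.3 - 1345.9 = 86.4
Net secondary income = 302.3 - 399.3 = -97.0
Current account = -1890.3 + 86.4 + (-97.0) = -1900.9

-1900.9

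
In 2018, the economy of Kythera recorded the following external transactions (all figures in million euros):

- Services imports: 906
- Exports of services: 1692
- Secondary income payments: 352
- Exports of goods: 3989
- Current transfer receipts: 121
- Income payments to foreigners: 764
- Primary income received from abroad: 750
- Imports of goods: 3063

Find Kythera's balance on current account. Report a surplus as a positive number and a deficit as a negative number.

1467

Goods balance = 3989 - 3063 = 926
Services balance = 1692 - 906 = 786
Trade balance (goods + services) = 926 + 786 = 1712
Net primary income = 750 - 764 = -14
Net secondary income = 121 - 352 = -231
Current account = 1712 + (-14) + (-231) = 1467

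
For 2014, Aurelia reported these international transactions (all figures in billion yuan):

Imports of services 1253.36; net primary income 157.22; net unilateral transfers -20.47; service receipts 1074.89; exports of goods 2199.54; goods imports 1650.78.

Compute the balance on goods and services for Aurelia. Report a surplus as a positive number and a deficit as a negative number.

Goods balance = 2199.54 - 1650.78 = 548.76
Services balance = 1074.89 - 1253.36 = -178.47
Trade balance (goods + services) = 548.76 + (-178.47) = 370.29

370.29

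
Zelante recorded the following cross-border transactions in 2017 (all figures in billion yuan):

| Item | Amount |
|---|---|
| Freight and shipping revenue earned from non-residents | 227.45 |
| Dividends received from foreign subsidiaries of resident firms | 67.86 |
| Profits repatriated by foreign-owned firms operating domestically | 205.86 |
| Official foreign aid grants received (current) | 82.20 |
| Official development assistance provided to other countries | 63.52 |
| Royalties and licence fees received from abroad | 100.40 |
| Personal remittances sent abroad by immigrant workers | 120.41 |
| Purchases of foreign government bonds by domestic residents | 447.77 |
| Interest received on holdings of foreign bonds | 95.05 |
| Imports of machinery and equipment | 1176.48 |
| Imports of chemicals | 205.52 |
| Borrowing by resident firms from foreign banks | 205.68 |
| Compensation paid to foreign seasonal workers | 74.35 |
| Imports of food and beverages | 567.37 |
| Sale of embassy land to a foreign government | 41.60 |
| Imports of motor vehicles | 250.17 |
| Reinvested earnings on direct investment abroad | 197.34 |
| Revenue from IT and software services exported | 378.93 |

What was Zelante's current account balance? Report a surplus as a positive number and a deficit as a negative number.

Goods: -250.17 - 1176.48 - 205.52 - 567.37 = -2199.54
Services: 100.40 + 378.93 + 227.45 = 706.78
Primary income: 95.05 - 205.86 - 74.35 + 67.86 + 197.34 = 80.04
Secondary income: -63.52 - 120.41 + 82.20 = -101.73
Current account = (-2199.54) + 706.78 + 80.04 + (-101.73) = -1514.45
(Excluded from the current account — financial account: purchases of foreign government bonds by domestic residents 447.77, borrowing by resident firms from foreign banks 205.68; capital account: sale of embassy land to a foreign government 41.60.)

-1514.45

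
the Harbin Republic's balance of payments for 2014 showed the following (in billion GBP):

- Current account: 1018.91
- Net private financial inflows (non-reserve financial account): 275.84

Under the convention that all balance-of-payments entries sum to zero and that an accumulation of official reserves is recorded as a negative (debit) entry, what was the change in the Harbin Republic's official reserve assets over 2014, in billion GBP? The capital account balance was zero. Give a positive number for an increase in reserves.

Official reserve transactions balance = -(1018.91 + 275.84) = -1294.75
An accumulation of reserves is recorded as a debit (negative entry), so the change in the stock of reserves is the negative of that balance.
Change in official reserves = -(-1294.75) = 1294.75

1294.75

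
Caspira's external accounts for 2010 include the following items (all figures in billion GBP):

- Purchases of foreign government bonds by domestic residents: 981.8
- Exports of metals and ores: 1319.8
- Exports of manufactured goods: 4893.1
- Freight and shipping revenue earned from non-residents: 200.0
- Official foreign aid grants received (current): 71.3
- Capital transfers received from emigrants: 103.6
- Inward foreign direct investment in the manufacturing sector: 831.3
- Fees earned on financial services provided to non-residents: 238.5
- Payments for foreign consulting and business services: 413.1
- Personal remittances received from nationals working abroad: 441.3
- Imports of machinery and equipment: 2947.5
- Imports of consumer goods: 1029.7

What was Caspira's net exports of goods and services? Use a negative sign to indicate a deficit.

Goods: -1029.7 + 4893.1 - 2947.5 + 1319.8 = 2235.7
Services: -413.1 + 200.0 + 238.5 = 25.4
Trade balance = 2235.7 + 25.4 = 2261.1
(Excluded from the trade balance — financial account: purchases of foreign government bonds by domestic residents 981.8, inward foreign direct investment in the manufacturing sector 831.3; secondary income: official foreign aid grants received (current) 71.3, personal remittances received from nationals working abroad 441.3; capital account: capital transfers received from emigrants 103.6.)

2261.1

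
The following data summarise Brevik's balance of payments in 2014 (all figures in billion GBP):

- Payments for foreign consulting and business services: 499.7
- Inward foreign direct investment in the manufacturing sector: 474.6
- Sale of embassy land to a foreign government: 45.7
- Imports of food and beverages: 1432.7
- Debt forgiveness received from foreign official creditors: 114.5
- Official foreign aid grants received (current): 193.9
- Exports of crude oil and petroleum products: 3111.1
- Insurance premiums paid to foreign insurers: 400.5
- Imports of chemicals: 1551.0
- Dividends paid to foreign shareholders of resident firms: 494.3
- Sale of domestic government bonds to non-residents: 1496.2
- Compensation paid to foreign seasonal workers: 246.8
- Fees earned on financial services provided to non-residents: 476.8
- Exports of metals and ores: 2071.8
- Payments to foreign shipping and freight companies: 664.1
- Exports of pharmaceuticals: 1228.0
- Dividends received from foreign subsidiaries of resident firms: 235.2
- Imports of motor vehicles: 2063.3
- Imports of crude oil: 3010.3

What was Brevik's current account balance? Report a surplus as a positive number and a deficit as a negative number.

Goods: -1551.0 - 2063.3 + 3111.1 + 1228.0 - 3010.3 - 1432.7 + 2071.8 = -1646.4
Services: -499.7 - 664.1 + 476.8 - 400.5 = -1087.5
Primary income: -246.8 + 235.2 - 494.3 = -505.9
Secondary income: 193.9
Current account = (-1646.4) + (-1087.5) + (-505.9) + 193.9 = -3045.9
(Excluded from the current account — financial account: inward foreign direct investment in the manufacturing sector 474.6, sale of domestic government bonds to non-residents 1496.2; capital account: sale of embassy land to a foreign government 45.7, debt forgiveness received from foreign official creditors 114.5.)

-3045.9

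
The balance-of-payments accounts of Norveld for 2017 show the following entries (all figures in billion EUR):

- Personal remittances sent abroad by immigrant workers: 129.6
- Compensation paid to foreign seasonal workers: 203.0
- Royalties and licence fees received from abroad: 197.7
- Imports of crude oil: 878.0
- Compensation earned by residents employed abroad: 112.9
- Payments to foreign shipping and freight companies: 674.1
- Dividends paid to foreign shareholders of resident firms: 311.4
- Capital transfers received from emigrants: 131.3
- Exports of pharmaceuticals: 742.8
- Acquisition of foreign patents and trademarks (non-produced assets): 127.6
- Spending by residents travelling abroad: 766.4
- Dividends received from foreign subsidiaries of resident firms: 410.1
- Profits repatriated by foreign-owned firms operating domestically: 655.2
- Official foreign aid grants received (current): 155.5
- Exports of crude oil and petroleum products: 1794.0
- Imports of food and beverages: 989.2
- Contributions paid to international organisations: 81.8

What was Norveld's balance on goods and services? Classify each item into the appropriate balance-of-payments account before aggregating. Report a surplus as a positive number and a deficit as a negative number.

Goods: 1794.0 - 989.2 - 878.0 + 742.8 = 669.6
Services: -766.4 + 197.7 - 674.1 = -1242.8
Trade balance = 669.6 + (-1242.8) = -573.2
(Excluded from the trade balance — secondary income: personal remittances sent abroad by immigrant workers 129.6, official foreign aid grants received (current) 155.5, contributions paid to international organisations 81.8; primary income: compensation paid to foreign seasonal workers 203.0, compensation earned by residents employed abroad 112.9, dividends paid to foreign shareholders of resident firms 311.4, dividends received from foreign subsidiaries of resident firms 410.1, profits repatriated by foreign-owned firms operating domestically 655.2; capital account: capital transfers received from emigrants 131.3, acquisition of foreign patents and trademarks (non-produced assets) 127.6.)

-573.2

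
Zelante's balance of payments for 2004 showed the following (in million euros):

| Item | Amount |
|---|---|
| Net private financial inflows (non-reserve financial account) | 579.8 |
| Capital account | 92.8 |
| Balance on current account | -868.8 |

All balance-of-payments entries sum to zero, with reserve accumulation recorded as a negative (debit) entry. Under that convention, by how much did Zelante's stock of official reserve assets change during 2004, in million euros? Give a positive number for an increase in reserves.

-196.2

Official reserve transactions balance = -((-868.8) + 92.8 + 579.8) = 196.2
An accumulation of reserves is recorded as a debit (negative entry), so the change in the stock of reserves is the negative of that balance.
Change in official reserves = -(196.2) = -196.2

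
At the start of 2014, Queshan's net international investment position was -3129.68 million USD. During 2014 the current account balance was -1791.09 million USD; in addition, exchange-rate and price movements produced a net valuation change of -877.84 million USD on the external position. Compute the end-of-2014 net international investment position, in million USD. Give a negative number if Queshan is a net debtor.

-5798.61

Change in NIIP = current account + net valuation change = -1791.09 + (-877.84) = -2668.93
End-of-year NIIP = -3129.68 + (-2668.93) = -5798.61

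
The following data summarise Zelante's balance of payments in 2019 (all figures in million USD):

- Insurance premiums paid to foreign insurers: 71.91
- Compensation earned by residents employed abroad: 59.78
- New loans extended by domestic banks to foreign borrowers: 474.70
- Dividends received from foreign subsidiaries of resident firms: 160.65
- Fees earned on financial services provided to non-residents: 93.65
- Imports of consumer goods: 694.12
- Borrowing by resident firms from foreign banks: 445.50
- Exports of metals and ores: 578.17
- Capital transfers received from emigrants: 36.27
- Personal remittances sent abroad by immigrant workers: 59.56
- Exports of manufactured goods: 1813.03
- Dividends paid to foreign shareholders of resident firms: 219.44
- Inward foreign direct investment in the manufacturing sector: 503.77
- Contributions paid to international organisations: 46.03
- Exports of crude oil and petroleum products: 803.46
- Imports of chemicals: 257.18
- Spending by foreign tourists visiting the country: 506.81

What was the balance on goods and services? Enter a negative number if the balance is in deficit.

2771.91

Goods: 578.17 + 1813.03 + 803.46 - 694.12 - 257.18 = 2243.36
Services: 93.65 + 506.81 - 71.91 = 528.55
Trade balance = 2243.36 + 528.55 = 2771.91
(Excluded from the trade balance — primary income: compensation earned by residents employed abroad 59.78, dividends received from foreign subsidiaries of resident firms 160.65, dividends paid to foreign shareholders of resident firms 219.44; financial account: new loans extended by domestic banks to foreign borrowers 474.70, borrowing by resident firms from foreign banks 445.50, inward foreign direct investment in the manufacturing sector 503.77; capital account: capital transfers received from emigrants 36.27; secondary income: personal remittances sent abroad by immigrant workers 59.56, contributions paid to international organisations 46.03.)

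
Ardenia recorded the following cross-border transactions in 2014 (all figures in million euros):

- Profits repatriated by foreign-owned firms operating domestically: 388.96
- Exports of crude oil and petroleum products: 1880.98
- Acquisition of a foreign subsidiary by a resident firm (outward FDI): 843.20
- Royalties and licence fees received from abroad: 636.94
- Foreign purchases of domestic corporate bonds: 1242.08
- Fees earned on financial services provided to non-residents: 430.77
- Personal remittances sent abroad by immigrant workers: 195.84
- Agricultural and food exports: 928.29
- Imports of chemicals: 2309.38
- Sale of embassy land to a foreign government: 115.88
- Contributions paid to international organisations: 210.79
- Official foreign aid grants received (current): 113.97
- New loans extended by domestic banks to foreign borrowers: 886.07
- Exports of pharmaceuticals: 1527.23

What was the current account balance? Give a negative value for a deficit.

2413.21

Goods: -2309.38 + 1527.23 + 928.29 + 1880.98 = 2027.12
Services: 636.94 + 430.77 = 1067.71
Primary income: -388.96
Secondary income: 113.97 - 210.79 - 195.84 = -292.66
Current account = 2027.12 + 1067.71 + (-388.96) + (-292.66) = 2413.21
(Excluded from the current account — financial account: acquisition of a foreign subsidiary by a resident firm (outward FDI) 843.20, foreign purchases of domestic corporate bonds 1242.08, new loans extended by domestic banks to foreign borrowers 886.07; capital account: sale of embassy land to a foreign government 115.88.)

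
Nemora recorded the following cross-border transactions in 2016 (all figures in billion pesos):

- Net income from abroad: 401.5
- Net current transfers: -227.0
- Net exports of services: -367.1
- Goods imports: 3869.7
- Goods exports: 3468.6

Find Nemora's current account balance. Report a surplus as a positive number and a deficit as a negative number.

-593.7

Goods balance = 3468.6 - 3869.7 = -401.1
Services balance = -367.1
Trade balance (goods + services) = -401.1 + (-367.1) = -768.2
Net primary income = 401.5
Net secondary income = -227.0
Current account = -768.2 + 401.5 + (-227.0) = -593.7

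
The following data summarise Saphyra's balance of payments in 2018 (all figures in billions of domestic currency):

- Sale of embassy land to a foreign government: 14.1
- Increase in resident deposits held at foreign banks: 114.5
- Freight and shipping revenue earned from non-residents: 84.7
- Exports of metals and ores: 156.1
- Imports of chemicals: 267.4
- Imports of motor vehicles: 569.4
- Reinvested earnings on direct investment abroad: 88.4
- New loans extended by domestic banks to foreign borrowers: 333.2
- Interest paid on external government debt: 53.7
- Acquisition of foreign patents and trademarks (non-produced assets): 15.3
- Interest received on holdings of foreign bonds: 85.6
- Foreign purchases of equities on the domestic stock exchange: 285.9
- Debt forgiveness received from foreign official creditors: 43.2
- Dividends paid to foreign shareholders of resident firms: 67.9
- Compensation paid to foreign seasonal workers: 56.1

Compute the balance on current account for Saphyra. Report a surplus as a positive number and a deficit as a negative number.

Goods: -569.4 - 267.4 + 156.1 = -680.7
Services: 84.7
Primary income: -56.1 + 88.4 - 67.9 + 85.6 - 53.7 = -3.7
Current account = (-680.7) + 84.7 + (-3.7) = -599.7
(Excluded from the current account — capital account: sale of embassy land to a foreign government 14.1, acquisition of foreign patents and trademarks (non-produced assets) 15.3, debt forgiveness received from foreign official creditors 43.2; financial account: increase in resident deposits held at foreign banks 114.5, new loans extended by domestic banks to foreign borrowers 333.2, foreign purchases of equities on the domestic stock exchange 285.9.)

-599.7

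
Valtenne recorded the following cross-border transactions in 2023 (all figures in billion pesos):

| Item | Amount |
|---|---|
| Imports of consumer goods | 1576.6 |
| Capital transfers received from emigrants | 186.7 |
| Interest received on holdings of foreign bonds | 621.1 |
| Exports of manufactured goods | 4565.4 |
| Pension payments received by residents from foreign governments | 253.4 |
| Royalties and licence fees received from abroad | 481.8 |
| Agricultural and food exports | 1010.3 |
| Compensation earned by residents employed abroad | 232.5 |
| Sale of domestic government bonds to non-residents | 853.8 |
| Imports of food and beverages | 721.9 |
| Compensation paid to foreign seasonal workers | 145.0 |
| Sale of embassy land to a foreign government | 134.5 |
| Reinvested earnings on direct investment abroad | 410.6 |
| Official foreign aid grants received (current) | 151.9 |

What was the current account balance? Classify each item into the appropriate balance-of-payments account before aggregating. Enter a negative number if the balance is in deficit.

Goods: 4565.4 + 1010.3 - 721.9 - 1576.6 = 3277.2
Services: 481.8
Primary income: -145.0 + 410.6 + 621.1 + 232.5 = 1119.2
Secondary income: 253.4 + 151.9 = 405.3
Current account = 3277.2 + 481.8 + 1119.2 + 405.3 = 5283.5
(Excluded from the current account — capital account: capital transfers received from emigrants 186.7, sale of embassy land to a foreign government 134.5; financial account: sale of domestic government bonds to non-residents 853.8.)

5283.5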